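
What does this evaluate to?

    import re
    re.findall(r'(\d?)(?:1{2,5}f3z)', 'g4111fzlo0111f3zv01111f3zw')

['0', '0']

Pattern: optionally a digit (captured); then 2 to 5 of the literal '1', then the literal 'f3z' (non-capturing group).
`findall` collects group 1 from each match (2 total).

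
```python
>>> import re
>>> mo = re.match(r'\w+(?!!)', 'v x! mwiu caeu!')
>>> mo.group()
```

Because the assertion is negative and zero-width, positions next to the forbidden text are skipped.
`re.match` won't scan ahead — the pattern has to work from the very first character.
The match spans [0:1] → 'v'.

'v'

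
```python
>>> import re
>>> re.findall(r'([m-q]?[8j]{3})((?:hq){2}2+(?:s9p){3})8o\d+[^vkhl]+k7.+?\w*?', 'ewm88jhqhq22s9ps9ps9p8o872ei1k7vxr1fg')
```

[('m88j', 'hqhq22s9ps9ps9p')]

2 groups means the one result is a tuple of 2 captured strings — 1 here.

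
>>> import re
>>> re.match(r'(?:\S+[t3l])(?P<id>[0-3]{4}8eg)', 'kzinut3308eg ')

The pattern matches one or more of a non-whitespace character, then one of [t3l] (non-capturing group); then exactly 4 of a character in [0-3], then the literal '8eg' (captured as 'id').
`re.match` only tries the pattern at the start of the string.
Here position 0 doesn't satisfy it, so the call returns None.

None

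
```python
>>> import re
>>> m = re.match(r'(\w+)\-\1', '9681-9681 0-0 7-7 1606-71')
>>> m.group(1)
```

After group 1 captures some text, `\1` only succeeds where that same text appears again.
With `match`, the pattern is implicitly anchored at the beginning.
The match spans [0:9] → '9681-9681'.
Captured: group 1 = '9681'.

'9681'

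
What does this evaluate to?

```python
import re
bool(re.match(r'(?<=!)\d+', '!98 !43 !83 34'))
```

Because the assertion is zero-width, the text it checks is not consumed and won't appear in the result.
`re.match` only tries the pattern at the start of the string.
Here the string doesn't start with a match, so the call returns None, and `bool(None)` is False.

False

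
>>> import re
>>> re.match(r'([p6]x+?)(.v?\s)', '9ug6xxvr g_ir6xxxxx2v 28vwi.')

None

`re.match` only tries the pattern at the start of the string.
Here position 0 doesn't satisfy it, so the call returns None.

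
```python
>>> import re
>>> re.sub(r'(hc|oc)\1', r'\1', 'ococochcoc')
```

`\1` has to match the exact text group 1 already captured.
Matches: at [0:4] → 'ococ'.
The replacement refers to a captured group, so each match is rewritten using its own captured text.

'ocochcoc'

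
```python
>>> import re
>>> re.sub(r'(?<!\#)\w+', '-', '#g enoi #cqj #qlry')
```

'#g - #c- #q-'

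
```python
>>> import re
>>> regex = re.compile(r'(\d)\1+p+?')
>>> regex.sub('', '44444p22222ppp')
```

'pp'

After group 1 captures some text, `\1` only succeeds where that same text appears again.
`sub` substitutes '' at each match site.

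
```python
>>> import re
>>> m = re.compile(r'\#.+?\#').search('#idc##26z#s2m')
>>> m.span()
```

The `?` after the quantifier makes it lazy — it takes as little as possible before letting the rest of the pattern try.
The match spans [0:5] → '#idc#'.

(0, 5)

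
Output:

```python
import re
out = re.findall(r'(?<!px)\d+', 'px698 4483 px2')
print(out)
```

['98', '4483']

Because the assertion is negative and zero-width, positions next to the forbidden text are skipped.
Matches: at [3:5] → '98'; at [6:10] → '4483'.
With no groups in the pattern, `findall` gives back each whole match — 2 here.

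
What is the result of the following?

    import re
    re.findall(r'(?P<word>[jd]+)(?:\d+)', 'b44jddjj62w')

This matches one or more of one of [jd] (captured as 'word'); then one or more of a digit (non-capturing group).
One capturing group, so `findall` returns just the captured substring from the one match — 1 in all.

['jddjj']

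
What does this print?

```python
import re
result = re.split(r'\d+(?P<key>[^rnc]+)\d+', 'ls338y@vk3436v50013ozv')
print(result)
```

['ls', 'y@vk3436v5001', 'ozv']

Pattern: one or more of a digit; then one or more of any character except [rnc] (captured as 'key'); then one or more of a digit.
Matches to split on: at [2:19] → '338y@vk3436v50013'.
With a capturing group present, the delimiter's captured portion is kept in the result list.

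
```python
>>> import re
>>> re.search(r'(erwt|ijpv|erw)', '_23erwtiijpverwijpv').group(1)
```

'erwt'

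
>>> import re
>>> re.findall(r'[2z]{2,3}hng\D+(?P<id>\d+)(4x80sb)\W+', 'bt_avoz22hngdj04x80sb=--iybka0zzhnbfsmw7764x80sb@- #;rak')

[('0', '4x80sb')]

This matches 2 to 3 of one of [2z], then the literal 'hng', then one or more of a non-digit; then one or more of a digit (captured as 'id'); then the literal '4x8', then the literal '0sb' (captured); then one or more of a non-word character.
Walking the string: at [6:24] match 'z22hngdj04x80sb=--', groups = ('0', '4x80sb').
2 groups means the one result is a tuple of 2 captured strings — 1 here.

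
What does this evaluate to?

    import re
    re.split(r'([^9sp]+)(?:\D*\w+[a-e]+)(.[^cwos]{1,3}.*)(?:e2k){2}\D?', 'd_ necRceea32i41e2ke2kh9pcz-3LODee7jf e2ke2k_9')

['', 'd_ necRceea32i41e2ke2kh', 'z-3LODee7jf ', '9']

`re.split` interleaves the captured-group text with the surrounding fragments.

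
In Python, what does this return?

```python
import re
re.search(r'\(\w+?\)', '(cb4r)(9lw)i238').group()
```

Unlike `match`, `search` isn't anchored — it looks for the pattern anywhere in the string.
The match spans [0:6] → '(cb4r)'.

'(cb4r)'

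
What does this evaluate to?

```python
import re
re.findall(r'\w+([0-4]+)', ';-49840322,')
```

['2']

This matches one or more of a word character; then one or more of a character in [0-4] (captured).
Scanning left to right: at [2:10] match '49840322', group 1 = '2'.
One capturing group, so `findall` returns just the captured substring from the one match — 1 in all.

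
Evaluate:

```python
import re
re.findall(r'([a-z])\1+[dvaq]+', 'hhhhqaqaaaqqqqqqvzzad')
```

['h', 'z']

`\1` is not a pattern — it's the concrete string captured by group 1, re-applied verbatim.
`findall` collects group 1 from each match (2 total).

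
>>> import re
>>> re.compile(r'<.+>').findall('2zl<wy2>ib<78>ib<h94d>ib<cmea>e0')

['<wy2>ib<78>ib<h94d>ib<cmea>']

`findall` yields the raw match text (1 of them) because the pattern has no groups.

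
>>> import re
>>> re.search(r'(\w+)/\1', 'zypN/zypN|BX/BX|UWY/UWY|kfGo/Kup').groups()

The match spans [0:9] → 'zypN/zypN'.
Captured: group 1 = 'zypN'.

('zypN',)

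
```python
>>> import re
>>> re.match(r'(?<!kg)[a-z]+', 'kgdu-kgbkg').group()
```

'kgdu'

The negative lookaround is zero-width — it rules out positions where the adjacent text would match, without consuming anything.
With `match`, the pattern is implicitly anchored at the beginning.
The match spans [0:4] → 'kgdu'.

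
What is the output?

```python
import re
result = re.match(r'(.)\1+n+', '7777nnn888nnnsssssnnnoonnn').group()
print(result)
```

7777nnn

A backreference is literal: `\1` must see the identical characters the first group matched.
`match` is anchored at position 0; if the pattern doesn't fit there, it returns None.
The match spans [0:7] → '7777nnn'.
Captured: group 1 = '7'.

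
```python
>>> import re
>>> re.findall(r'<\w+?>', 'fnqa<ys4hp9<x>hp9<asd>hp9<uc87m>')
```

Scanning left to right: at [11:14] → '<x>'; at [17:22] → '<asd>'; at [25:32] → '<uc87m>'.
Since nothing is captured, `findall` lists the 3 matched substrings directly.

['<x>', '<asd>', '<uc87m>']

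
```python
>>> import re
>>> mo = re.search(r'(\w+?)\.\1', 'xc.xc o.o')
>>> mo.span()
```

`\1` has to match the exact text group 1 already captured.
`re.search` scans for the first position where the pattern succeeds.
The match spans [0:5] → 'xc.xc'.
Captured: group 1 = 'xc'.

(0, 5)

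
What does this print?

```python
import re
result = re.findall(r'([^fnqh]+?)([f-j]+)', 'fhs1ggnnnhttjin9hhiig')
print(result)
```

[('s1', 'gg'), ('tt', 'ji'), ('9', 'hhiig')]

Because the quantifier is non-greedy, it stops expanding at the earliest point where the rest of the pattern can succeed.
`findall` packs the 2 group values into a tuple for every match.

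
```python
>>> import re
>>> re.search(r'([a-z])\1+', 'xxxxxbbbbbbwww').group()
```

The backreference `\1` re-matches whatever the first group consumed, character for character.
`re.search` scans for the first position where the pattern succeeds.
The match spans [0:5] → 'xxxxx'.
Captured: group 1 = 'x'.

'xxxxx'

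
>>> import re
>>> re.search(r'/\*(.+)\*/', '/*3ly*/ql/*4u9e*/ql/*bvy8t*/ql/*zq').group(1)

'3ly*/ql/*4u9e*/ql/*bvy8t'

The match spans [0:28] → '/*3ly*/ql/*4u9e*/ql/*bvy8t*/'.
Captured: group 1 = '3ly*/ql/*4u9e*/ql/*bvy8t'.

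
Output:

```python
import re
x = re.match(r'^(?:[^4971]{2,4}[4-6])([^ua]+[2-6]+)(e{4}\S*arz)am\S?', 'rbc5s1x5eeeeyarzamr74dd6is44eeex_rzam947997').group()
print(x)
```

With `match`, the pattern is implicitly anchored at the beginning.
The match spans [0:19] → 'rbc5s1x5eeeeyarzamr'.

rbc5s1x5eeeeyarzamr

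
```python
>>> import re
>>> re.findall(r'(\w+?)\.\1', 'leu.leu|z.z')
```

['leu', 'z']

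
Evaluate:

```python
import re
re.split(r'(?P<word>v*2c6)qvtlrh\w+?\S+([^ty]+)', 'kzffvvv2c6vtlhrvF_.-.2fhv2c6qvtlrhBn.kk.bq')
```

This matches zero or more of the literal 'v', then the literal '2c6' (captured as 'word'); then the literal 'qvt', then the literal 'lrh'; then one or more of a word character (lazy); then one or more of a non-whitespace character; then one or more of any character except [ty] (captured).
Matches to split on: at [24:42] → 'v2c6qvtlrhBn.kk.bq'.
The group in the pattern means `split` returns the separators' captures alongside the pieces.

['kzffvvv2c6vtlhrvF_.-.2fh', 'v2c6', 'q', '']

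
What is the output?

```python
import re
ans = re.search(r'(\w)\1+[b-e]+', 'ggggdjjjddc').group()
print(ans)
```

`\1` has to match the exact text group 1 already captured.
The match spans [0:5] → 'ggggd'.

ggggd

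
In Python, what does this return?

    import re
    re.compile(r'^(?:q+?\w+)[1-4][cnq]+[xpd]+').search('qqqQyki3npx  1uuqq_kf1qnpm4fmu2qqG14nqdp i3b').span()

(0, 11)

This matches anchored at the start of the string; then one or more of a literal 'q' (lazy), then one or more of a word character (non-capturing group); then a character in [1-4], then one or more of one of [cnq], then one or more of one of [xpd].
The match spans [0:11] → 'qqqQyki3npx'.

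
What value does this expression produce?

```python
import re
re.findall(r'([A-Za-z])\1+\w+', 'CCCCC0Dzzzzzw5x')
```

['C']

The backreference `\1` re-matches whatever the first group consumed, character for character.
Scanning left to right: at [0:15] match 'CCCCC0Dzzzzzw5x', group 1 = 'C'.
With a single group, `findall` returns only what that group captured — 1 item.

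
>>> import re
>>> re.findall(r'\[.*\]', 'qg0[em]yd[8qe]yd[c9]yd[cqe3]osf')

Walking the string: at [3:28] → '[em]yd[8qe]yd[c9]yd[cqe3]'.
With no groups in the pattern, `findall` gives back each whole match — 1 here.

['[em]yd[8qe]yd[c9]yd[cqe3]']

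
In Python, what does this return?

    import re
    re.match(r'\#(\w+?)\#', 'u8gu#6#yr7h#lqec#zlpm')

`re.match` only tries the pattern at the start of the string.
Here the string doesn't start with a match, so the call returns None.

None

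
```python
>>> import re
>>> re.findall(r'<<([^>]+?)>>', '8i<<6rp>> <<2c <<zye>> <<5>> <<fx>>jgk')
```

['6rp', '2c <<zye', '5', 'fx']

With a single group, `findall` returns only what that group captured — 4 items.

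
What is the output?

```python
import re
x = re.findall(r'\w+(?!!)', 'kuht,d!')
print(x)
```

['kuht']

The negative lookaround is zero-width — it rules out positions where the adjacent text would match, without consuming anything.
Scanning left to right: at [0:4] → 'kuht'.
With no groups in the pattern, `findall` gives back each whole match — 1 here.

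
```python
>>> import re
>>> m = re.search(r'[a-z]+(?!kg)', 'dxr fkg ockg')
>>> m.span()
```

(0, 3)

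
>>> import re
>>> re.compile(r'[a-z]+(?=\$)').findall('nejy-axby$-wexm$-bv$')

['axby', 'wexm', 'bv']

Lookahead/lookbehind check context without consuming it, so the matched span excludes the asserted characters.
Walking the string: at [5:9] → 'axby'; at [11:15] → 'wexm'; at [17:19] → 'bv'.
With no groups in the pattern, `findall` gives back each whole match — 3 here.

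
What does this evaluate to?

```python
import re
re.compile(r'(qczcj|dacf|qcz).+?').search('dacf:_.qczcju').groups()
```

The match spans [0:5] → 'dacf:'.
Captured: group 1 = 'dacf'.

('dacf',)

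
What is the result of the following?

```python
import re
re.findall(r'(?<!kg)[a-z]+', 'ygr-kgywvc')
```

The negative lookaround is zero-width — it rules out positions where the adjacent text would match, without consuming anything.
Scanning left to right: at [0:3] → 'ygr'; at [4:10] → 'kgywvc'.
No capturing groups, so `findall` returns the 2 full match strings.

['ygr', 'kgywvc']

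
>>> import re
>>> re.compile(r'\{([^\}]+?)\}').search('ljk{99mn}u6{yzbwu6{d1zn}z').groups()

('99mn',)

`re.search` scans for the first position where the pattern succeeds.
The match spans [3:9] → '{99mn}'.
Captured: group 1 = '99mn'.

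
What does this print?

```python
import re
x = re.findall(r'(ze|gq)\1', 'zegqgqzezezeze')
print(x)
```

`\1` is not a pattern — it's the concrete string captured by group 1, re-applied verbatim.
`findall` collects group 1 from each match (3 total).

['gq', 'ze', 'ze']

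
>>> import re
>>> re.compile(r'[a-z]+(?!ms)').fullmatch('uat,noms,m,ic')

The negative lookaround is zero-width — it rules out positions where the adjacent text would match, without consuming anything.
`re.fullmatch` is like wrapping the pattern in `^…$` (in single-line mode).
Here the string isn't matched end-to-end, so the call returns None.

None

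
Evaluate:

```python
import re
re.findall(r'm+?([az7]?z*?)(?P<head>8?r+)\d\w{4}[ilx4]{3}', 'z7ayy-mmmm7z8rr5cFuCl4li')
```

[('7z', '8rr')]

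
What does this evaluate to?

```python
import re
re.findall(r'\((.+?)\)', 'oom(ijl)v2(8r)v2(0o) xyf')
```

`findall` collects group 1 from each match (3 total).

['ijl', '8r', '0o']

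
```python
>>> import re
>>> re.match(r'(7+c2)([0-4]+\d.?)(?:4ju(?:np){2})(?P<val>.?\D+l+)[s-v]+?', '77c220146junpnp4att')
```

The pattern matches one or more of the literal '7', then the literal 'c2' (captured); then one or more of a character in [0-4], then a digit, then optionally any character (captured); then the literal '4ju', then the literal 'np' repeated 2 times (non-capturing group); then optionally any character, then one or more of a non-digit, then one or more of the literal 'l' (captured as 'val'); then one or more of a character in [s-v] (lazy).
`match` is anchored at position 0; if the pattern doesn't fit there, it returns None.
Here the pattern fails at index 0, so the call returns None.

None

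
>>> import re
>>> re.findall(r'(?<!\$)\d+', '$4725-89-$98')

['725', '89', '8']

A negative assertion filters positions out without eating any characters.
No capturing groups, so `findall` returns the 3 full match strings.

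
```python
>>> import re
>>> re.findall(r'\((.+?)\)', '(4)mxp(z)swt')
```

['4', 'z']

Lazy quantifiers expand one character at a time until the remainder of the pattern can match.
Matches: at [0:3] match '(4)', group 1 = '4'; at [6:9] match '(z)', group 1 = 'z'.
With a single group, `findall` returns only what that group captured — 2 items.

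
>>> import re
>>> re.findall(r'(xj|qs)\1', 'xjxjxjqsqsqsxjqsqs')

A backreference is literal: `\1` must see the identical characters the first group matched.
Walking the string: at [0:4] match 'xjxj', group 1 = 'xj'; at [6:10] match 'qsqs', group 1 = 'qs'; at [14:18] match 'qsqs', group 1 = 'qs'.
`findall` collects group 1 from each match (3 total).

['xj', 'qs', 'qs']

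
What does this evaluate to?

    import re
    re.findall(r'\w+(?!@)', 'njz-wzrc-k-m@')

['njz', 'wzrc', 'k']

The negative lookahead/lookbehind blocks any match where the forbidden context is present.
Since nothing is captured, `findall` lists the 3 matched substrings directly.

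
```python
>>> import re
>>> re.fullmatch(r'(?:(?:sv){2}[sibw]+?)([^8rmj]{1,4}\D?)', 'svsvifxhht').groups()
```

The match spans [0:10] → 'svsvifxhht'.
Captured: group 1 = 'fxhht'.

('fxhht',)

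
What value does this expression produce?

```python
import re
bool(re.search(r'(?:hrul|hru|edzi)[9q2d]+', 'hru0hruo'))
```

False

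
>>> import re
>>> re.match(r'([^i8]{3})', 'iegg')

None

Pattern: exactly 3 of any character except [i8] (captured).
`match` is anchored at position 0; if the pattern doesn't fit there, it returns None.
Here the pattern fails at index 0, so the call returns None.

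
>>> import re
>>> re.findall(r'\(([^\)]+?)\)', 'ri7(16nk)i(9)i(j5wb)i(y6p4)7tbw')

`findall` collects group 1 from each match (4 total).

['16nk', '9', 'j5wb', 'y6p4']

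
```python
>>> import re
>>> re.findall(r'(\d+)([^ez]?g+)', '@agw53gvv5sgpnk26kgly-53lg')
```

[('53', 'g'), ('5', 'sg'), ('26', 'kg'), ('53', 'lg')]

Pattern: one or more of a digit (captured); then optionally any character except [ez], then one or more of a literal 'g' (captured).
Walking the string: at [4:7] match '53g', groups = ('53', 'g'); at [9:12] match '5sg', groups = ('5', 'sg'); at [15:19] match '26kg', groups = ('26', 'kg'); at [22:26] match '53lg', groups = ('53', 'lg').
`findall` packs the 2 group values into a tuple for every match.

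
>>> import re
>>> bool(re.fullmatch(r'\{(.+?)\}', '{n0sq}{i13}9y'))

`fullmatch` succeeds only if the pattern covers the string from start to end.
Here the string isn't matched end-to-end, so the call returns None, and `bool(None)` is False.

False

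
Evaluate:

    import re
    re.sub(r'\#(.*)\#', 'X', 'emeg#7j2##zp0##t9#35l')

Matches: at [4:18] → '#7j2##zp0##t9#'.
Every occurrence is swapped for 'X'.

'emegX35l'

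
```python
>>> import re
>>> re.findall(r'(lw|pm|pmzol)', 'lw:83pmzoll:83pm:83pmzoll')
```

['lw', 'pm', 'pm', 'pm']

Alternation tries branches left to right and keeps the first one that lets the overall match succeed at that position.
Scanning left to right: at [0:2] match 'lw', group 1 = 'lw'; at [5:7] match 'pm', group 1 = 'pm'; at [14:16] match 'pm', group 1 = 'pm'; at [19:21] match 'pm', group 1 = 'pm'.
Because there's exactly one group, `findall` drops the full match and keeps group 1 from each hit.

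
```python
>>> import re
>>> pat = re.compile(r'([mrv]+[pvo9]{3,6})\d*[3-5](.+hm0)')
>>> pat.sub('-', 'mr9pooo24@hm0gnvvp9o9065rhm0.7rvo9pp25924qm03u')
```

Pattern: one or more of one of [mrv], then 3 to 6 of one of [pvo9] (captured); then zero or more of a digit, then a character in [3-5]; then one or more of any character, then the literal 'hm0' (captured).
Matches: at [0:28] → 'mr9pooo24@hm0gnvvp9o9065rhm0'.
Each match is replaced by '-'.

'-.7rvo9pp25924qm03u'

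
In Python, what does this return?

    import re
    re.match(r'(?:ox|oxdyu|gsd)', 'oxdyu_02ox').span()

(0, 2)

The regex engine tests alternatives in the order written; an earlier branch that matches wins even if a later one would match more.
`match` is anchored at position 0; if the pattern doesn't fit there, it returns None.
The match spans [0:2] → 'ox'.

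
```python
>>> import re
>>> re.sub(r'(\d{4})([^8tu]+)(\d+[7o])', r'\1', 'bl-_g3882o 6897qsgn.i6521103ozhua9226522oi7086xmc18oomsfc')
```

'bl-_g3882qsgn.i6521zhua9226i7086omsfc'

`\1` in the replacement pulls in group 1's text for each match.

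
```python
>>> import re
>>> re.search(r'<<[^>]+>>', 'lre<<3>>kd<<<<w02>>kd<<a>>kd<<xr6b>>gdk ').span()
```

Unlike `match`, `search` isn't anchored — it looks for the pattern anywhere in the string.
The match spans [3:8] → '<<3>>'.

(3, 8)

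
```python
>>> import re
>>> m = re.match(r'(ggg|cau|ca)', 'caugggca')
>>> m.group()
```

'cau'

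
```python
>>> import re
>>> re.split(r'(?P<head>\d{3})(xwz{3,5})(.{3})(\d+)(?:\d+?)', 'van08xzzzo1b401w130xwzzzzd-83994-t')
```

The group in the pattern means `split` returns the separators' captures alongside the pieces.

['van08xzzzo1b401w', '130', 'xwzzzz', 'd-8', '399', '-t']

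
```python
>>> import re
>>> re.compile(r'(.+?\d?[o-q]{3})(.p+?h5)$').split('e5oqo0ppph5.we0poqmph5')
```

['', 'e5oqo0ppph5.we0poq', 'mph5', '']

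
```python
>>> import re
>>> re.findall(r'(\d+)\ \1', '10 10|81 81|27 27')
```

A backreference is literal: `\1` must see the identical characters the first group matched.
Because there's exactly one group, `findall` drops the full match and keeps group 1 from each hit.

['10', '81', '27']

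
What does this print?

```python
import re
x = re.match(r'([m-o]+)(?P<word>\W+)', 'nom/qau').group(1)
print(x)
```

The match spans [0:4] → 'nom/'.
Captured: group 1 = 'nom', group 2 = '/'.

nom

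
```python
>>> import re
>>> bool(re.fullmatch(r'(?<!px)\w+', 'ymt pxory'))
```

`(?!…)`/`(?<!…)` only lets a position through if the neighbouring text does NOT match; no characters are consumed.
`re.fullmatch` requires the pattern to consume the entire string.
Here the string isn't matched end-to-end, so the call returns None, and `bool(None)` is False.

False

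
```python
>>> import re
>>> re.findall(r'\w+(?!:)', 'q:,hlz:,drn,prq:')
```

Because the assertion is negative and zero-width, positions next to the forbidden text are skipped.
Scanning left to right: at [3:5] → 'hl'; at [8:11] → 'drn'; at [12:14] → 'pr'.
With no groups in the pattern, `findall` gives back each whole match — 3 here.

['hl', 'drn', 'pr']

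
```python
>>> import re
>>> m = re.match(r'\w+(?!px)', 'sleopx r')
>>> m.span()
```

A negative assertion filters positions out without eating any characters.
`match` is anchored at position 0; if the pattern doesn't fit there, it returns None.
The match spans [0:6] → 'sleopx'.

(0, 6)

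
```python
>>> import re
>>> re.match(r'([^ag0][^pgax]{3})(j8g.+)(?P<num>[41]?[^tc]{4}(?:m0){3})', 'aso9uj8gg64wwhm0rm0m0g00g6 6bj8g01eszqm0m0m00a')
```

None

The pattern matches any character except [ag0], then exactly 3 of any character except [pgax] (captured); then the literal 'j8g', then one or more of any character (captured); then optionally one of [41], then exactly 4 of any character except [tc], then the literal 'm0' repeated 3 times (captured as 'num').
With `match`, the pattern is implicitly anchored at the beginning.
Here position 0 doesn't satisfy it, so the call returns None.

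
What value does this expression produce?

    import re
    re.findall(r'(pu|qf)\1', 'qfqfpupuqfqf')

A backreference is literal: `\1` must see the identical characters the first group matched.
Matches: at [0:4] match 'qfqf', group 1 = 'qf'; at [4:8] match 'pupu', group 1 = 'pu'; at [8:12] match 'qfqf', group 1 = 'qf'.
With a single group, `findall` returns only what that group captured — 3 items.

['qf', 'pu', 'qf']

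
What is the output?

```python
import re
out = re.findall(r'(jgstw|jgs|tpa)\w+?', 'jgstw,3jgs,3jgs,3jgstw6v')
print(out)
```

['jgs', 'jgstw']

Alternation tries branches left to right and keeps the first one that lets the overall match succeed at that position.
Matches: at [0:4] match 'jgst', group 1 = 'jgs'; at [17:23] match 'jgstw6', group 1 = 'jgstw'.
One capturing group, so `findall` returns just the captured substring from each match — 2 in all.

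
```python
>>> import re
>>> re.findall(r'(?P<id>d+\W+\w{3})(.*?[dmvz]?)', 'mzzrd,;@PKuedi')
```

[('d,;@PKu', '')]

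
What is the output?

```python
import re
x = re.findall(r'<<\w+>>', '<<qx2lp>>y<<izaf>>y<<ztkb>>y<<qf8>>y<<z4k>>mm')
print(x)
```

['<<qx2lp>>', '<<izaf>>', '<<ztkb>>', '<<qf8>>', '<<z4k>>']

Walking the string: at [0:9] → '<<qx2lp>>'; at [10:18] → '<<izaf>>'; at [19:27] → '<<ztkb>>'; at [28:35] → '<<qf8>>'; at [36:43] → '<<z4k>>'.
`findall` yields the raw match text (5 of them) because the pattern has no groups.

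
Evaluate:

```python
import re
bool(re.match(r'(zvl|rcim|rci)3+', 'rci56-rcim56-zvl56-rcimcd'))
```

False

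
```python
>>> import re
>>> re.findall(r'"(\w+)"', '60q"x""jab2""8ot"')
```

['x', 'jab2', '8ot']

Because there's exactly one group, `findall` drops the full match and keeps group 1 from each hit.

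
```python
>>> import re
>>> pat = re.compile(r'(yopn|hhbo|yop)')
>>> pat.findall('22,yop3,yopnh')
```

['yop', 'yopn']

Branches in `(...|...)` are attempted left-to-right; the first branch that allows the whole pattern to succeed is taken.
One capturing group, so `findall` returns just the captured substring from each match — 2 in all.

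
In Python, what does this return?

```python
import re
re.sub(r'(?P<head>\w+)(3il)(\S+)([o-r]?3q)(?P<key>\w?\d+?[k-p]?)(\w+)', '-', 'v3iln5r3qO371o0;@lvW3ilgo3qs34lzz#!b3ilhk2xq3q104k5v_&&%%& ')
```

'-&&%%& '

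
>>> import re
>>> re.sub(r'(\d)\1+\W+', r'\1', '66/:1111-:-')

'61'

The backreference `\1` re-matches whatever the first group consumed, character for character.
Each match is replaced using the text its own group 1 captured.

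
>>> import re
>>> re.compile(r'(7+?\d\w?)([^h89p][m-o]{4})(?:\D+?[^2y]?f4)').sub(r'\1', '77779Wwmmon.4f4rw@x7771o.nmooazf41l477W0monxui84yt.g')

Each match is replaced using the text its own group 1 captured.

'77779Wrw@x7771o1l477W0monxui84yt.g'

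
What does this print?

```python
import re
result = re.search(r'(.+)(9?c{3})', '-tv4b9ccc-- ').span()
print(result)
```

(0, 9)

The match spans [0:9] → '-tv4b9ccc'.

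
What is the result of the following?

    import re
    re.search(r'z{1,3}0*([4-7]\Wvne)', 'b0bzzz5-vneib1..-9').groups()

('5-vne',)

The match spans [3:11] → 'zzz5-vne'.
Captured: group 1 = '5-vne'.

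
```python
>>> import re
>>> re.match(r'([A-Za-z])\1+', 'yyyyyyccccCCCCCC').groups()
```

The match spans [0:6] → 'yyyyyy'.
Captured: group 1 = 'y'.

('y',)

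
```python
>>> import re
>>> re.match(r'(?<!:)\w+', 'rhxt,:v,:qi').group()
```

'rhxt'

The negative lookahead/lookbehind blocks any match where the forbidden context is present.
`re.match` won't scan ahead — the pattern has to work from the very first character.
The match spans [0:4] → 'rhxt'.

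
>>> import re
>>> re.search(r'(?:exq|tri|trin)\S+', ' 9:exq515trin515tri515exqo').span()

(3, 26)

The match spans [3:26] → 'exq515trin515tri515exqo'.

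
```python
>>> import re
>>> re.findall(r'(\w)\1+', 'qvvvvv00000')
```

The backreference `\1` re-matches whatever the first group consumed, character for character.
Scanning left to right: at [1:6] match 'vvvvv', group 1 = 'v'; at [6:11] match '00000', group 1 = '0'.
With a single group, `findall` returns only what that group captured — 2 items.

['v', '0']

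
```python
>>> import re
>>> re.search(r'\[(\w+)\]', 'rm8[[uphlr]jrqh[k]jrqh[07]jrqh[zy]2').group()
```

`re.search` scans for the first position where the pattern succeeds.
The match spans [4:11] → '[uphlr]'.
Captured: group 1 = 'uphlr'.

'[uphlr]'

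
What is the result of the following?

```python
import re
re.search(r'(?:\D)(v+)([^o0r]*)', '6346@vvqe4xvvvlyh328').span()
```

The pattern matches a non-digit (non-capturing group); then one or more of a literal 'v' (captured); then zero or more of any character except [o0r] (captured).
The match spans [4:20] → '@vvqe4xvvvlyh328'.

(4, 20)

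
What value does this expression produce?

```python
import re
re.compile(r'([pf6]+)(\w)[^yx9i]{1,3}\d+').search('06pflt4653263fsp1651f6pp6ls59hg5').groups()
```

('6pf', 'l')

The pattern matches one or more of one of [pf6] (captured); then a word character (captured); then 1 to 3 of any character except [yx9i], then one or more of a digit.
`re.search` scans for the first position where the pattern succeeds.
The match spans [1:13] → '6pflt4653263'.
Captured: group 1 = '6pf', group 2 = 'l'.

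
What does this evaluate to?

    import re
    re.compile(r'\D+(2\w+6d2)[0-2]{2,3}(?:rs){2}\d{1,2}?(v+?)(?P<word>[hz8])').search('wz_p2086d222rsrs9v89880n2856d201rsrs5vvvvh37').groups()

('2086d222rsrs9v89880n2856d2', 'vvvv', 'h')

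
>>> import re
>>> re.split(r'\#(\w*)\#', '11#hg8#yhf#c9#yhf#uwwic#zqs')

Matches to split on: at [2:7] → '#hg8#'; at [10:14] → '#c9#'; at [17:24] → '#uwwic#'.
The group in the pattern means `split` returns the separators' captures alongside the pieces.

['11', 'hg8', 'yhf', 'c9', 'yhf', 'uwwic', 'zqs']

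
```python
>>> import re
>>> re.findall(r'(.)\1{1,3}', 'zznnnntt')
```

['z', 'n', 't']

The backreference `\1` re-matches whatever the first group consumed, character for character.
Matches: at [0:2] match 'zz', group 1 = 'z'; at [2:6] match 'nnnn', group 1 = 'n'; at [6:8] match 'tt', group 1 = 't'.
With a single group, `findall` returns only what that group captured — 3 items.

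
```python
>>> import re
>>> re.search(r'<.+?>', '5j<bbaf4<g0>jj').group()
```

'<bbaf4<g0>'

`re.search` tries every starting position until one works.
The match spans [2:12] → '<bbaf4<g0>'.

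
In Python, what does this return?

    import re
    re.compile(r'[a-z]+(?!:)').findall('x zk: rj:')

['x', 'z', 'r']

The negative lookahead/lookbehind blocks any match where the forbidden context is present.
Scanning left to right: at [0:1] → 'x'; at [2:3] → 'z'; at [6:7] → 'r'.
No capturing groups, so `findall` returns the 3 full match strings.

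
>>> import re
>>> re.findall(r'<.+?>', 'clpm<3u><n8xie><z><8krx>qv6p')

['<3u>', '<n8xie>', '<z>', '<8krx>']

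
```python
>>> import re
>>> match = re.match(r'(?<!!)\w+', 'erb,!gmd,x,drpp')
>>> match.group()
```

'erb'

The negative lookaround is zero-width — it rules out positions where the adjacent text would match, without consuming anything.
With `match`, the pattern is implicitly anchored at the beginning.
The match spans [0:3] → 'erb'.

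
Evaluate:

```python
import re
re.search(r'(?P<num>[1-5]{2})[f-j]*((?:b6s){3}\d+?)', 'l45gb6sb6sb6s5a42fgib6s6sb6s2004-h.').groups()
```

Pattern: exactly 2 of a character in [1-5] (captured as 'num'); then zero or more of a character in [f-j]; then the literal 'b6s' repeated 3 times, then one or more of a digit (lazy) (captured).
`re.search` tries every starting position until one works.
The match spans [1:14] → '45gb6sb6sb6s5'.
Captured: group 1 = '45', group 2 = 'b6sb6sb6s5'.

('45', 'b6sb6sb6s5')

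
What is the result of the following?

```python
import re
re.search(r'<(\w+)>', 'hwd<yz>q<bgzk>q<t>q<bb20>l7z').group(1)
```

`re.search` scans for the first position where the pattern succeeds.
The match spans [3:7] → '<yz>'.
Captured: group 1 = 'yz'.

'yz'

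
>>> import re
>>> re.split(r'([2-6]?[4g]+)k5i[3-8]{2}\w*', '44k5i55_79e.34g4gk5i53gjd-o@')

['', '44', '.', '34g4g', '-o@']

This matches optionally a character in [2-6], then one or more of one of [4g] (captured); then the literal 'k5i', then exactly 2 of a character in [3-8]; then zero or more of a word character.
Matches to split on: at [0:11] → '44k5i55_79e'; at [12:25] → '34g4gk5i53gjd'.
Because the pattern has a capturing group, `split` also inserts each captured text between the pieces.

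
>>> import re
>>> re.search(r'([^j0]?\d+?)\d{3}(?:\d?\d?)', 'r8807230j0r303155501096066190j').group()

'r880723'

Pattern: optionally any character except [j0], then one or more of a digit (lazy) (captured); then exactly 3 of a digit; then optionally a digit, then optionally a digit (non-capturing group).
The match spans [0:7] → 'r880723'.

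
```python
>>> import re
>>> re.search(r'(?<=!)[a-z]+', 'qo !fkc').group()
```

The `(?=…)`/`(?<=…)` assertion just peeks at neighbouring text; it doesn't advance the match position.
Unlike `match`, `search` isn't anchored — it looks for the pattern anywhere in the string.
The match spans [4:7] → 'fkc'.

'fkc'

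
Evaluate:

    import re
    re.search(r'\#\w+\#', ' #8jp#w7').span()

(1, 6)

`re.search` scans for the first position where the pattern succeeds.
The match spans [1:6] → '#8jp#'.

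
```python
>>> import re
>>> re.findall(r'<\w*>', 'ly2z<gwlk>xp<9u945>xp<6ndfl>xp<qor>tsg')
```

['<gwlk>', '<9u945>', '<6ndfl>', '<qor>']

Since nothing is captured, `findall` lists the 4 matched substrings directly.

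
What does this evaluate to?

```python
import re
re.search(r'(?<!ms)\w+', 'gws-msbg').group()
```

'gws'

`(?!…)`/`(?<!…)` only lets a position through if the neighbouring text does NOT match; no characters are consumed.
Unlike `match`, `search` isn't anchored — it looks for the pattern anywhere in the string.
The match spans [0:3] → 'gws'.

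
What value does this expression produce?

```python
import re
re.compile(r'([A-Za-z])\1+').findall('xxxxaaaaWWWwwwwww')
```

The backreference `\1` re-matches whatever the first group consumed, character for character.
One capturing group, so `findall` returns just the captured substring from each match — 4 in all.

['x', 'a', 'W', 'w']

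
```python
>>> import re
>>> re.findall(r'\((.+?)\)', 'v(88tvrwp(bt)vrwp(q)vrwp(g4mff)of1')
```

['88tvrwp(bt', 'q', 'g4mff']

Matches: at [1:13] match '(88tvrwp(bt)', group 1 = '88tvrwp(bt'; at [17:20] match '(q)', group 1 = 'q'; at [24:31] match '(g4mff)', group 1 = 'g4mff'.
`findall` collects group 1 from each match (3 total).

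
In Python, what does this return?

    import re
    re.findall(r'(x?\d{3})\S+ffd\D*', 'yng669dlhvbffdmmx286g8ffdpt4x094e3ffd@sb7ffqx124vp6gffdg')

['669']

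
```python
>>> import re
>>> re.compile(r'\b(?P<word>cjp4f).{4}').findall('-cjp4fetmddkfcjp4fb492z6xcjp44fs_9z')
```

['cjp4f']

`findall` collects group 1 from the one match (1 total).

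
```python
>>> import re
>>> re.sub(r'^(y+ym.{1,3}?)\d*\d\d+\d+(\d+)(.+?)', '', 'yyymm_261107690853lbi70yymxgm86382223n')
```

'bi70yymxgm86382223n'

This matches anchored at the start of the string; then one or more of a literal 'y', then the literal 'ym', then 1 to 3 of any character (lazy) (captured); then zero or more of a digit, then a digit, then one or more of a digit; then one or more of a digit; then one or more of a digit (captured); then one or more of any character (lazy) (captured).
Matches: at [0:19] → 'yyymm_261107690853l'.
`sub` substitutes '' at each match site.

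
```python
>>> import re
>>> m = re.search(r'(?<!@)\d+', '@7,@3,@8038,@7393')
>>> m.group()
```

'038'

The negative lookahead/lookbehind blocks any match where the forbidden context is present.
The match spans [8:11] → '038'.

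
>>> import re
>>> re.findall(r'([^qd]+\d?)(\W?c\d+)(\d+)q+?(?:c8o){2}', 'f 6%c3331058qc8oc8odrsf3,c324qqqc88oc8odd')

[('f 6%', 'c333105', '8')]

The pattern matches one or more of any character except [qd], then optionally a digit (captured); then optionally a non-word character, then the literal 'c', then one or more of a digit (captured); then one or more of a digit (captured); then one or more of the literal 'q' (lazy), then the literal 'c8o' repeated 2 times.
Scanning left to right: at [0:19] match 'f 6%c3331058qc8oc8o', groups = ('f 6%', 'c333105', '8').
Multiple groups make `findall` return tuples — one 3-tuple for the one match.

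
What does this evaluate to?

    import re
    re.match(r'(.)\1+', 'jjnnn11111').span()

(0, 2)

After group 1 captures some text, `\1` only succeeds where that same text appears again.
`re.match` won't scan ahead — the pattern has to work from the very first character.
The match spans [0:2] → 'jj'.
Captured: group 1 = 'j'.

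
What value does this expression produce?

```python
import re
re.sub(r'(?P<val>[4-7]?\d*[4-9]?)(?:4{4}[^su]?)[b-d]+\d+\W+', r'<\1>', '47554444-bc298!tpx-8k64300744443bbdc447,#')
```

The pattern matches optionally a character in [4-7], then zero or more of a digit, then optionally a character in [4-9] (captured as 'val'); then exactly 4 of the literal '4', then optionally any character except [su] (non-capturing group); then one or more of a character in [b-d]; then one or more of a digit; then one or more of a non-word character.
Matches: at [0:15] → '47554444-bc298!'; at [21:41] → '64300744443bbdc447,#'.
The replacement refers to a captured group, so each match is rewritten using its own captured text.

'<4755>tpx-8k<643007>'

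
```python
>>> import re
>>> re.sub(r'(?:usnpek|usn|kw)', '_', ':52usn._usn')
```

':52_.__'

Matches: at [3:6] → 'usn'; at [8:11] → 'usn'.
Each match is replaced by '_'.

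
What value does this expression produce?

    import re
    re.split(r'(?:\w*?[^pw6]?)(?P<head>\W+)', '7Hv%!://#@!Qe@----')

The pattern matches zero or more of a word character (lazy), then optionally any character except [pw6] (non-capturing group); then one or more of a non-word character (captured as 'head').
Lazy quantifiers expand one character at a time until the remainder of the pattern can match.
Matches to split on: at [0:11] → '7Hv%!://#@!'; at [11:18] → 'Qe@----'.
The group in the pattern means `split` returns the separators' captures alongside the pieces.

['', '%!://#@!', '', '@----', '']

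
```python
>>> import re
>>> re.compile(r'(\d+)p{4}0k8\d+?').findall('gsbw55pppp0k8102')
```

Pattern: one or more of a digit (captured); then exactly 4 of a literal 'p', then the literal '0k8'; then one or more of a digit (lazy).
Matches: at [4:14] match '55pppp0k81', group 1 = '55'.
With a single group, `findall` returns only what that group captured — 1 item.

['55']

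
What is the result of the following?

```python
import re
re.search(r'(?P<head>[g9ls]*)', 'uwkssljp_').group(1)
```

''

The match spans [0:0] → ''.
Captured: group 1 = ''.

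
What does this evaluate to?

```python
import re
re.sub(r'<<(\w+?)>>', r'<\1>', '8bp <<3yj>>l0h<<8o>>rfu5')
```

Each match is replaced using the text its own group 1 captured.

'8bp <3yj>l0h<8o>rfu5'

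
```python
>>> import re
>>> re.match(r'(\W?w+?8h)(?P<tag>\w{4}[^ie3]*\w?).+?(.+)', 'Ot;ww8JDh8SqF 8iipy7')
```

None

This matches optionally a non-word character, then one or more of the literal 'w' (lazy), then the literal '8h' (captured); then exactly 4 of a word character, then zero or more of any character except [ie3], then optionally a word character (captured as 'tag'); then one or more of any character (lazy); then one or more of any character (captured).
With `match`, the pattern is implicitly anchored at the beginning.
Here the string doesn't start with a match, so the call returns None.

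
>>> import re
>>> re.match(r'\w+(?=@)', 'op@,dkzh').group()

Because the assertion is zero-width, the text it checks is not consumed and won't appear in the result.
`re.match` won't scan ahead — the pattern has to work from the very first character.
The match spans [0:2] → 'op'.

'op'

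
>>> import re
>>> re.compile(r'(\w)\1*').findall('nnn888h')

['n', '8', 'h']

A backreference is literal: `\1` must see the identical characters the first group matched.
Scanning left to right: at [0:3] match 'nnn', group 1 = 'n'; at [3:6] match '888', group 1 = '8'; at [6:7] match 'h', group 1 = 'h'.
Because there's exactly one group, `findall` drops the full match and keeps group 1 from each hit.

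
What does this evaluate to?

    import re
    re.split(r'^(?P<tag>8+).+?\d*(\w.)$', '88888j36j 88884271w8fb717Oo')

This matches anchored at the start of the string; then one or more of a literal '8' (captured as 'tag'); then one or more of any character (lazy), then zero or more of a digit; then a word character, then any character (captured); then anchored at the end.
Matches to split on: at [0:27] → '88888j36j 88884271w8fb717Oo'.
The group in the pattern means `split` returns the separators' captures alongside the pieces.

['', '88888', 'Oo', '']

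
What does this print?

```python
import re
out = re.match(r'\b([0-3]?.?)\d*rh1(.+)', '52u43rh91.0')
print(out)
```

None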